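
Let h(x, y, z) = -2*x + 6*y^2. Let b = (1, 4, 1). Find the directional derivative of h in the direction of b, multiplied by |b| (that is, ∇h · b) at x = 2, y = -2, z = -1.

∂h/∂x = -2
∂h/∂y = 12*y
∂h/∂z = 0
∇h at (2, -2, -1) = (-2, -24, 0)
∇h · b = (-2)(1) + (-24)(4) + (0)(1) = -98

-98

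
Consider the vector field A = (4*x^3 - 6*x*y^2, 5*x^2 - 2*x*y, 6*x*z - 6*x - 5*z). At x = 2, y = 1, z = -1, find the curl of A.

(0, 12, 42)

(∇×A)₁ = ∂A₃/∂y − ∂A₂/∂z = 0
(∇×A)₂ = ∂A₁/∂z − ∂A₃/∂x = -6*z + 6
(∇×A)₃ = ∂A₂/∂x − ∂A₁/∂y = 12*x*y + 10*x - 2*y
∇×A = (0, -6*z + 6, 12*x*y + 10*x - 2*y)
At (2, 1, -1): (0, 12, 42).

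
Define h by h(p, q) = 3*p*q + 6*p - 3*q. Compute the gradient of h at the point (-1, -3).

∂h/∂p = 3*q + 6
∂h/∂q = 3*p - 3
∇h = (3*q + 6, 3*p - 3)
At (-1, -3): (-3, -6).

(-3, -6)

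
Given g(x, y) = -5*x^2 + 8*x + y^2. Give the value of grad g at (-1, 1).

∂g/∂x = -10*x + 8
∂g/∂y = 2*y
∇g = (-10*x + 8, 2*y)
At (-1, 1): (18, 2).

(18, 2)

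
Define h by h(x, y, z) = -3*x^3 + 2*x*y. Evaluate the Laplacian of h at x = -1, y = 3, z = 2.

∂²h/∂x² = -18*x
∂²h/∂y² = 0
∂²h/∂z² = 0
∇²h = -18*x
At (-1, 3, 2): 18.

18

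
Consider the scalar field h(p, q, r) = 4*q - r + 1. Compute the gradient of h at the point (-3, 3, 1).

(0, 4, -1)

∂h/∂p = 0
∂h/∂q = 4
∂h/∂r = -1
∇h = (0, 4, -1)
At (-3, 3, 1): (0, 4, -1).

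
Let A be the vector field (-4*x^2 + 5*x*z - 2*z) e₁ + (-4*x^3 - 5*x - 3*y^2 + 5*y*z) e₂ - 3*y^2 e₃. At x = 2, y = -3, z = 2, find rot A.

(33, 8, -53)

(∇×A)₁ = ∂A₃/∂y − ∂A₂/∂z = -11*y
(∇×A)₂ = ∂A₁/∂z − ∂A₃/∂x = 5*x - 2
(∇×A)₃ = ∂A₂/∂x − ∂A₁/∂y = -12*x^2 - 5
∇×A = (-11*y, 5*x - 2, -12*x^2 - 5)
At (2, -3, 2): (33, 8, -53).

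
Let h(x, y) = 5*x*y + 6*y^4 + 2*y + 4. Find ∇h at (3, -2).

(-10, -175)

∂h/∂x = 5*y
∂h/∂y = 5*x + 24*y^3 + 2
∇h = (5*y, 5*x + 24*y^3 + 2)
At (3, -2): (-10, -175).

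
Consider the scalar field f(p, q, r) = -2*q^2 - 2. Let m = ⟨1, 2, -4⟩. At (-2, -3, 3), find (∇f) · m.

∂f/∂p = 0
∂f/∂q = -4*q
∂f/∂r = 0
∇f at (-2, -3, 3) = (0, 12, 0)
∇f · m = (0)(1) + (12)(2) + (0)(-4) = 24

24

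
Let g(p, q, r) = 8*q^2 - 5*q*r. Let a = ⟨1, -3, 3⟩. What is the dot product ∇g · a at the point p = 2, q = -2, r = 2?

∂g/∂p = 0
∂g/∂q = 16*q - 5*r
∂g/∂r = -5*q
∇g at (2, -2, 2) = (0, -42, 10)
∇g · a = (0)(1) + (-42)(-3) + (10)(3) = 156

156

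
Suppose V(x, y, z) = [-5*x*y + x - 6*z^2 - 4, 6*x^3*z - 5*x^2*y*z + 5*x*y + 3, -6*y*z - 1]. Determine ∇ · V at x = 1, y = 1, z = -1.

∂V₁/∂x = -5*y + 1
∂V₂/∂y = -5*x^2*z + 5*x
∂V₃/∂z = -6*y
∇·V = -5*x^2*z + 5*x - 11*y + 1
At (1, 1, -1): 0.

0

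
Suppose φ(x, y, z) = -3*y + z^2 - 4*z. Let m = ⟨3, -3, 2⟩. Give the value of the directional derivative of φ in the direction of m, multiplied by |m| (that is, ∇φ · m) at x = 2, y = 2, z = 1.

∂φ/∂x = 0
∂φ/∂y = -3
∂φ/∂z = 2*z - 4
∇φ at (2, 2, 1) = (0, -3, -2)
∇φ · m = (0)(3) + (-3)(-3) + (-2)(2) = 5

5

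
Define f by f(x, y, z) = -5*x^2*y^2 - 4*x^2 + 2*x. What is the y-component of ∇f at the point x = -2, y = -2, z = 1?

(∇f)_2 = ∂f/∂y = -10*x^2*y
At (-2, -2, 1): 80.

80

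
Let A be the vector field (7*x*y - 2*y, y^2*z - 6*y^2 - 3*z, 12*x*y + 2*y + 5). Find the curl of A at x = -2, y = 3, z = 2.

(∇×A)₁ = ∂A₃/∂y − ∂A₂/∂z = 12*x - y^2 + 5
(∇×A)₂ = ∂A₁/∂z − ∂A₃/∂x = -12*y
(∇×A)₃ = ∂A₂/∂x − ∂A₁/∂y = -7*x + 2
∇×A = (12*x - y^2 + 5, -12*y, -7*x + 2)
At (-2, 3, 2): (-28, -36, 16).

(-28, -36, 16)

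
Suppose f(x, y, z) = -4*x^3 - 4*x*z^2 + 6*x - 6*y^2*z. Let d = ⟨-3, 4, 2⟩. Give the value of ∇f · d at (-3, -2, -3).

-66

∂f/∂x = -12*x^2 - 4*z^2 + 6
∂f/∂y = -12*y*z
∂f/∂z = -8*x*z - 6*y^2
∇f at (-3, -2, -3) = (-138, -72, -96)
∇f · d = (-138)(-3) + (-72)(4) + (-96)(2) = -66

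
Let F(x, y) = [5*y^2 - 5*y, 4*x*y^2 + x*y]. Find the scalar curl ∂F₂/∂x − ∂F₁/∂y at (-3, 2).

3

∂F₂/∂x = 4*y^2 + y
∂F₁/∂y = 10*y - 5
Scalar curl = 4*y^2 - 9*y + 5
At (-3, 2): 3.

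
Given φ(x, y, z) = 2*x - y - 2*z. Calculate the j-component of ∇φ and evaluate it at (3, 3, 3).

(∇φ)_2 = ∂φ/∂y = -1
At (3, 3, 3): -1.

-1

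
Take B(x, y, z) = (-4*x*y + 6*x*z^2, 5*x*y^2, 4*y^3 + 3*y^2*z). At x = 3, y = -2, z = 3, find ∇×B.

(12, 108, 32)

(∇×B)₁ = ∂B₃/∂y − ∂B₂/∂z = 12*y^2 + 6*y*z
(∇×B)₂ = ∂B₁/∂z − ∂B₃/∂x = 12*x*z
(∇×B)₃ = ∂B₂/∂x − ∂B₁/∂y = 4*x + 5*y^2
∇×B = (12*y^2 + 6*y*z, 12*x*z, 4*x + 5*y^2)
At (3, -2, 3): (12, 108, 32).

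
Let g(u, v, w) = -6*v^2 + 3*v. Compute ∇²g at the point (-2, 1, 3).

-12

∂²g/∂u² = 0
∂²g/∂v² = -12
∂²g/∂w² = 0
∇²g = -12
At (-2, 1, 3): -12.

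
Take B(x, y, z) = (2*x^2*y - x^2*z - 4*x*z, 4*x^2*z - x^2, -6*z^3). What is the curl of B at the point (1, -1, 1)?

(-4, -5, 4)

(∇×B)₁ = ∂B₃/∂y − ∂B₂/∂z = -4*x^2
(∇×B)₂ = ∂B₁/∂z − ∂B₃/∂x = -x^2 - 4*x
(∇×B)₃ = ∂B₂/∂x − ∂B₁/∂y = -2*x^2 + 8*x*z - 2*x
∇×B = (-4*x^2, -x^2 - 4*x, -2*x^2 + 8*x*z - 2*x)
At (1, -1, 1): (-4, -5, 4).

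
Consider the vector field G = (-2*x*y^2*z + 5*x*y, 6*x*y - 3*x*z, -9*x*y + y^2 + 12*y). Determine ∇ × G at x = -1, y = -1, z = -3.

(∇×G)₁ = ∂G₃/∂y − ∂G₂/∂z = -6*x + 2*y + 12
(∇×G)₂ = ∂G₁/∂z − ∂G₃/∂x = -2*x*y^2 + 9*y
(∇×G)₃ = ∂G₂/∂x − ∂G₁/∂y = 4*x*y*z - 5*x + 6*y - 3*z
∇×G = (-6*x + 2*y + 12, -2*x*y^2 + 9*y, 4*x*y*z - 5*x + 6*y - 3*z)
At (-1, -1, -3): (16, -7, -4).

(16, -7, -4)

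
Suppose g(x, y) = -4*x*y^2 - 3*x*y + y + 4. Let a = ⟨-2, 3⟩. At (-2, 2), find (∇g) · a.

161

∂g/∂x = -4*y^2 - 3*y
∂g/∂y = -8*x*y - 3*x + 1
∇g at (-2, 2) = (-22, 39)
∇g · a = (-22)(-2) + (39)(3) = 161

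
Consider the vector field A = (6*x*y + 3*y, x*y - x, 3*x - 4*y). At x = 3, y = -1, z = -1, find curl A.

(-4, -3, -23)

(∇×A)₁ = ∂A₃/∂y − ∂A₂/∂z = -4
(∇×A)₂ = ∂A₁/∂z − ∂A₃/∂x = -3
(∇×A)₃ = ∂A₂/∂x − ∂A₁/∂y = -6*x + y - 4
∇×A = (-4, -3, -6*x + y - 4)
At (3, -1, -1): (-4, -3, -23).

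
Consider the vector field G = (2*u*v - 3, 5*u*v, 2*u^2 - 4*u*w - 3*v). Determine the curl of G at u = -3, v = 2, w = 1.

(-3, 16, 16)

(∇×G)₁ = ∂G₃/∂v − ∂G₂/∂w = -3
(∇×G)₂ = ∂G₁/∂w − ∂G₃/∂u = -4*u + 4*w
(∇×G)₃ = ∂G₂/∂u − ∂G₁/∂v = -2*u + 5*v
∇×G = (-3, -4*u + 4*w, -2*u + 5*v)
At (-3, 2, 1): (-3, 16, 16).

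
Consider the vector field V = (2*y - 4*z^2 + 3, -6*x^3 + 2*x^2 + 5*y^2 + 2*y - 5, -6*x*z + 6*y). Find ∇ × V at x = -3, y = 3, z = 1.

(∇×V)₁ = ∂V₃/∂y − ∂V₂/∂z = 6
(∇×V)₂ = ∂V₁/∂z − ∂V₃/∂x = -2*z
(∇×V)₃ = ∂V₂/∂x − ∂V₁/∂y = -18*x^2 + 4*x - 2
∇×V = (6, -2*z, -18*x^2 + 4*x - 2)
At (-3, 3, 1): (6, -2, -176).

(6, -2, -176)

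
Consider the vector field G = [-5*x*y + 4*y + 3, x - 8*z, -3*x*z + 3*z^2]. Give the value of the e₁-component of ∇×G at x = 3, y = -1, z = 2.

8

(∇×G)_1 = ∂G₃/∂y − ∂G₂/∂z
= 0 − (-8)
= 8
At (3, -1, 2): 8.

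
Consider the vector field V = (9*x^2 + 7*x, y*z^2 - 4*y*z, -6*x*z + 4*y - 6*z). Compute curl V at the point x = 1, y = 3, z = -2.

(28, -12, 0)

(∇×V)₁ = ∂V₃/∂y − ∂V₂/∂z = -2*y*z + 4*y + 4
(∇×V)₂ = ∂V₁/∂z − ∂V₃/∂x = 6*z
(∇×V)₃ = ∂V₂/∂x − ∂V₁/∂y = 0
∇×V = (-2*y*z + 4*y + 4, 6*z, 0)
At (1, 3, -2): (28, -12, 0).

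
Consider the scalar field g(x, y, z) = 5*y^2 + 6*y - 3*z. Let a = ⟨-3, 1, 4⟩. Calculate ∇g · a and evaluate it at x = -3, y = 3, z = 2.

∂g/∂x = 0
∂g/∂y = 10*y + 6
∂g/∂z = -3
∇g at (-3, 3, 2) = (0, 36, -3)
∇g · a = (0)(-3) + (36)(1) + (-3)(4) = 24

24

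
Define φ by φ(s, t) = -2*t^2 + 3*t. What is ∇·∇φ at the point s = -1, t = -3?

∂²φ/∂s² = 0
∂²φ/∂t² = -4
∇²φ = -4
At (-1, -3): -4.

-4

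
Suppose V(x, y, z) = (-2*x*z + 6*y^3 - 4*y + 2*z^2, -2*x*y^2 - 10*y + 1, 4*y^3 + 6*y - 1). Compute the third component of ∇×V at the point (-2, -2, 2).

-76

(∇×V)_3 = ∂V₂/∂x − ∂V₁/∂y
= -2*y^2 − (18*y^2 - 4)
= -20*y^2 + 4
At (-2, -2, 2): -76.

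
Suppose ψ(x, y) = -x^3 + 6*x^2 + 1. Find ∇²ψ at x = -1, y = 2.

18

∂²ψ/∂x² = 6*(-x + 2)
∂²ψ/∂y² = 0
∇²ψ = -6*x + 12
At (-1, 2): 18.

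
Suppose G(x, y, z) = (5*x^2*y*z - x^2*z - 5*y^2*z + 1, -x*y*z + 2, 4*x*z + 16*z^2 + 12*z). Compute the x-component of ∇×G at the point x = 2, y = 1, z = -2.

(∇×G)_1 = ∂G₃/∂y − ∂G₂/∂z
= 0 − (-x*y)
= x*y
At (2, 1, -2): 2.

2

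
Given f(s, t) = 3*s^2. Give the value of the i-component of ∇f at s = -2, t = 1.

-12

(∇f)_1 = ∂f/∂s = 6*s
At (-2, 1): -12.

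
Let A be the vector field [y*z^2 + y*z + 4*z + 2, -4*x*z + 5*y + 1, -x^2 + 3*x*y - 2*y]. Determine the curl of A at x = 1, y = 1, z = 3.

(5, 10, -24)

(∇×A)₁ = ∂A₃/∂y − ∂A₂/∂z = 7*x - 2
(∇×A)₂ = ∂A₁/∂z − ∂A₃/∂x = 2*x + 2*y*z - 2*y + 4
(∇×A)₃ = ∂A₂/∂x − ∂A₁/∂y = -z^2 - 5*z
∇×A = (7*x - 2, 2*x + 2*y*z - 2*y + 4, -z^2 - 5*z)
At (1, 1, 3): (5, 10, -24).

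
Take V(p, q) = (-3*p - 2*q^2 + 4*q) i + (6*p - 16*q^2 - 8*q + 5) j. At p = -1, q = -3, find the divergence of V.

∂V₁/∂p = -3
∂V₂/∂q = -32*q - 8
∇·V = -32*q - 11
At (-1, -3): 85.

85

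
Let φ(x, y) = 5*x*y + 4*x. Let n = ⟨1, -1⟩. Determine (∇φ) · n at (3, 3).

4

∂φ/∂x = 5*y + 4
∂φ/∂y = 5*x
∇φ at (3, 3) = (19, 15)
∇φ · n = (19)(1) + (15)(-1) = 4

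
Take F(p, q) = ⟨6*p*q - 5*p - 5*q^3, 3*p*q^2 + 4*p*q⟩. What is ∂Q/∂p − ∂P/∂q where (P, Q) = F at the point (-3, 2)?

98

∂F₂/∂p = 3*q^2 + 4*q
∂F₁/∂q = 6*p - 15*q^2
Scalar curl = -6*p + 18*q^2 + 4*q
At (-3, 2): 98.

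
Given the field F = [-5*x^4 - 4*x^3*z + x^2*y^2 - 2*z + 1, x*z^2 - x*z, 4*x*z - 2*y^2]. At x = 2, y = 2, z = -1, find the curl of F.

(-2, -30, -14)

(∇×F)₁ = ∂F₃/∂y − ∂F₂/∂z = -2*x*z + x - 4*y
(∇×F)₂ = ∂F₁/∂z − ∂F₃/∂x = -4*x^3 - 4*z - 2
(∇×F)₃ = ∂F₂/∂x − ∂F₁/∂y = -2*x^2*y + z^2 - z
∇×F = (-2*x*z + x - 4*y, -4*x^3 - 4*z - 2, -2*x^2*y + z^2 - z)
At (2, 2, -1): (-2, -30, -14).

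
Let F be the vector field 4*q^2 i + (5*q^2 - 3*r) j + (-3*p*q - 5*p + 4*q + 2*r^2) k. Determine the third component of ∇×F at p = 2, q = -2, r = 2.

16

(∇×F)_3 = ∂F₂/∂p − ∂F₁/∂q
= 0 − (8*q)
= -8*q
At (2, -2, 2): 16.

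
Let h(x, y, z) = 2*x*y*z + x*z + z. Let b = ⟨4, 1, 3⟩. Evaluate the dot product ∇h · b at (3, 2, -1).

∂h/∂x = 2*y*z + z
∂h/∂y = 2*x*z
∂h/∂z = 2*x*y + x + 1
∇h at (3, 2, -1) = (-5, -6, 16)
∇h · b = (-5)(4) + (-6)(1) + (16)(3) = 22

22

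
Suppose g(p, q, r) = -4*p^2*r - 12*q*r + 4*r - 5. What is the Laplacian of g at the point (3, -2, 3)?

-24

∂²g/∂p² = -8*r
∂²g/∂q² = 0
∂²g/∂r² = 0
∇²g = -8*r
At (3, -2, 3): -24.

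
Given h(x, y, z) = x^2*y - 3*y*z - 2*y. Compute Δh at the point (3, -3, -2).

∂²h/∂x² = 2*y
∂²h/∂y² = 0
∂²h/∂z² = 0
∇²h = 2*y
At (3, -3, -2): -6.

-6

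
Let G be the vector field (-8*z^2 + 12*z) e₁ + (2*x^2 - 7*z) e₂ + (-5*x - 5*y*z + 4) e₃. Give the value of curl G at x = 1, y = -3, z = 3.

(-8, -31, 4)

(∇×G)₁ = ∂G₃/∂y − ∂G₂/∂z = -5*z + 7
(∇×G)₂ = ∂G₁/∂z − ∂G₃/∂x = -16*z + 17
(∇×G)₃ = ∂G₂/∂x − ∂G₁/∂y = 4*x
∇×G = (-5*z + 7, -16*z + 17, 4*x)
At (1, -3, 3): (-8, -31, 4).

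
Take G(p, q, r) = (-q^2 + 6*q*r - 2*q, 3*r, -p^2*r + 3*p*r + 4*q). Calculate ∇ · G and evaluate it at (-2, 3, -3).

-10

∂G₁/∂p = 0
∂G₂/∂q = 0
∂G₃/∂r = -p^2 + 3*p
∇·G = -p^2 + 3*p
At (-2, 3, -3): -10.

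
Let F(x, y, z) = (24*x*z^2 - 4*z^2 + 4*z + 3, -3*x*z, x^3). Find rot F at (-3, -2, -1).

(-9, 129, 3)

(∇×F)₁ = ∂F₃/∂y − ∂F₂/∂z = 3*x
(∇×F)₂ = ∂F₁/∂z − ∂F₃/∂x = -3*x^2 + 48*x*z - 8*z + 4
(∇×F)₃ = ∂F₂/∂x − ∂F₁/∂y = -3*z
∇×F = (3*x, -3*x^2 + 48*x*z - 8*z + 4, -3*z)
At (-3, -2, -1): (-9, 129, 3).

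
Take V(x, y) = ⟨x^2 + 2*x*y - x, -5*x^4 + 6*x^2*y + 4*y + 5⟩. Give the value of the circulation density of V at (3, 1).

-510

∂V₂/∂x = -20*x^3 + 12*x*y
∂V₁/∂y = 2*x
Scalar curl = -20*x^3 + 12*x*y - 2*x
At (3, 1): -510.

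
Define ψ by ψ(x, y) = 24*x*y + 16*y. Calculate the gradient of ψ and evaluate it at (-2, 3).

∂ψ/∂x = 24*y
∂ψ/∂y = 24*x + 16
∇ψ = (24*y, 24*x + 16)
At (-2, 3): (72, -32).

(72, -32)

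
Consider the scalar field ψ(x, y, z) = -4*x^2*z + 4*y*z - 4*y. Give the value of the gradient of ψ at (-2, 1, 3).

∂ψ/∂x = -8*x*z
∂ψ/∂y = 4*z - 4
∂ψ/∂z = -4*x^2 + 4*y
∇ψ = (-8*x*z, 4*z - 4, -4*x^2 + 4*y)
At (-2, 1, 3): (48, 8, -12).

(48, 8, -12)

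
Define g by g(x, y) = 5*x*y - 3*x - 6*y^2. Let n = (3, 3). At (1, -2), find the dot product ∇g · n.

48

∂g/∂x = 5*y - 3
∂g/∂y = 5*x - 12*y
∇g at (1, -2) = (-13, 29)
∇g · n = (-13)(3) + (29)(3) = 48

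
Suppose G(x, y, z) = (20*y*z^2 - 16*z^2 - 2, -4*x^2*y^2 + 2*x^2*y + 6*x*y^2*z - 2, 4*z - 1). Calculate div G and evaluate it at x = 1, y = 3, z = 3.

90

∂G₁/∂x = 0
∂G₂/∂y = -8*x^2*y + 2*x^2 + 12*x*y*z
∂G₃/∂z = 4
∇·G = -8*x^2*y + 2*x^2 + 12*x*y*z + 4
At (1, 3, 3): 90.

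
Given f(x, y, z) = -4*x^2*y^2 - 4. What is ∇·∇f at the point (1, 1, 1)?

∂²f/∂x² = -8*y^2
∂²f/∂y² = -8*x^2
∂²f/∂z² = 0
∇²f = -8*x^2 - 8*y^2
At (1, 1, 1): -16.

-16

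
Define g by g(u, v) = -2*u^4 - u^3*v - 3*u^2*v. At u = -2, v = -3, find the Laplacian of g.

-114

∂²g/∂u² = -6*(4*u^2 + u*v + v)
∂²g/∂v² = 0
∇²g = -24*u^2 - 6*u*v - 6*v
At (-2, -3): -114.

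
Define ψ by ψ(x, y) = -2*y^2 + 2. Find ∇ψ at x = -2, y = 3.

∂ψ/∂x = 0
∂ψ/∂y = -4*y
∇ψ = (0, -4*y)
At (-2, 3): (0, -12).

(0, -12)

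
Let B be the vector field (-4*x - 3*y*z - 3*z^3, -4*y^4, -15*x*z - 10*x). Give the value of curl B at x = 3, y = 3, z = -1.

(∇×B)₁ = ∂B₃/∂y − ∂B₂/∂z = 0
(∇×B)₂ = ∂B₁/∂z − ∂B₃/∂x = -3*y - 9*z^2 + 15*z + 10
(∇×B)₃ = ∂B₂/∂x − ∂B₁/∂y = 3*z
∇×B = (0, -3*y - 9*z^2 + 15*z + 10, 3*z)
At (3, 3, -1): (0, -23, -3).

(0, -23, -3)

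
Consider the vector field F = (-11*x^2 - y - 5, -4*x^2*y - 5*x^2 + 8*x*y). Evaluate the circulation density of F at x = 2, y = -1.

-11

∂F₂/∂x = -8*x*y - 10*x + 8*y
∂F₁/∂y = -1
Scalar curl = -8*x*y - 10*x + 8*y + 1
At (2, -1): -11.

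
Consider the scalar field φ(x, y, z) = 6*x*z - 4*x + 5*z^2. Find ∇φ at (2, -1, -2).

(-16, 0, -8)

∂φ/∂x = 6*z - 4
∂φ/∂y = 0
∂φ/∂z = 6*x + 10*z
∇φ = (6*z - 4, 0, 6*x + 10*z)
At (2, -1, -2): (-16, 0, -8).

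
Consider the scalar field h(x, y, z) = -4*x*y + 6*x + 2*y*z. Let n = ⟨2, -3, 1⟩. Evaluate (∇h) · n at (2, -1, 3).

∂h/∂x = -4*y + 6
∂h/∂y = -4*x + 2*z
∂h/∂z = 2*y
∇h at (2, -1, 3) = (10, -2, -2)
∇h · n = (10)(2) + (-2)(-3) + (-2)(1) = 24

24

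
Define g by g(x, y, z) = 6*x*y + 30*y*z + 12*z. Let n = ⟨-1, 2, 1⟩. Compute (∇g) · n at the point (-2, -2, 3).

120

∂g/∂x = 6*y
∂g/∂y = 6*x + 30*z
∂g/∂z = 30*y + 12
∇g at (-2, -2, 3) = (-12, 78, -48)
∇g · n = (-12)(-1) + (78)(2) + (-48)(1) = 120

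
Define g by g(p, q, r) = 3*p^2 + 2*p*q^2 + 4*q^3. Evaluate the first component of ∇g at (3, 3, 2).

(∇g)_1 = ∂g/∂p = 6*p + 2*q^2
At (3, 3, 2): 36.

36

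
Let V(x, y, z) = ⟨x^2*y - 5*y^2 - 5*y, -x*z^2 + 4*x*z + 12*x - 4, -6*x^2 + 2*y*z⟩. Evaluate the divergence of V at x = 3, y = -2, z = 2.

∂V₁/∂x = 2*x*y
∂V₂/∂y = 0
∂V₃/∂z = 2*y
∇·V = 2*x*y + 2*y
At (3, -2, 2): -16.

-16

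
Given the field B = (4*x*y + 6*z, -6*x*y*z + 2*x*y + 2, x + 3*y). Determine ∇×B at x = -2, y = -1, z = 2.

(15, 5, 18)

(∇×B)₁ = ∂B₃/∂y − ∂B₂/∂z = 6*x*y + 3
(∇×B)₂ = ∂B₁/∂z − ∂B₃/∂x = 5
(∇×B)₃ = ∂B₂/∂x − ∂B₁/∂y = -4*x - 6*y*z + 2*y
∇×B = (6*x*y + 3, 5, -4*x - 6*y*z + 2*y)
At (-2, -1, 2): (15, 5, 18).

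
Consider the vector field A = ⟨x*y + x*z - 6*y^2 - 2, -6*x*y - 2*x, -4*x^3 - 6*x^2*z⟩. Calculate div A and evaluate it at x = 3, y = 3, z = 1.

∂A₁/∂x = y + z
∂A₂/∂y = -6*x
∂A₃/∂z = -6*x^2
∇·A = -6*x^2 - 6*x + y + z
At (3, 3, 1): -68.

-68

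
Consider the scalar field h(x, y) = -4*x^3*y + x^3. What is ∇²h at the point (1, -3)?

78

∂²h/∂x² = 6*x*(-4*y + 1)
∂²h/∂y² = 0
∇²h = -24*x*y + 6*x
At (1, -3): 78.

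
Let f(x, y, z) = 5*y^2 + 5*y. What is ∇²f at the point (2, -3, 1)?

10

∂²f/∂x² = 0
∂²f/∂y² = 10
∂²f/∂z² = 0
∇²f = 10
At (2, -3, 1): 10.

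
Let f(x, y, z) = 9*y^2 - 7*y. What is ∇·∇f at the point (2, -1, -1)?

∂²f/∂x² = 0
∂²f/∂y² = 18
∂²f/∂z² = 0
∇²f = 18
At (2, -1, -1): 18.

18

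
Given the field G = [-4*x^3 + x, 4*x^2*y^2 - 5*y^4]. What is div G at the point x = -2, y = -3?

∂G₁/∂x = -12*x^2 + 1
∂G₂/∂y = 8*x^2*y - 20*y^3
∇·G = 8*x^2*y - 12*x^2 - 20*y^3 + 1
At (-2, -3): 397.

397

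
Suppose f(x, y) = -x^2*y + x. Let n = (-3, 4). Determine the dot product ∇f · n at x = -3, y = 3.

∂f/∂x = -2*x*y + 1
∂f/∂y = -x^2
∇f at (-3, 3) = (19, -9)
∇f · n = (19)(-3) + (-9)(4) = -93

-93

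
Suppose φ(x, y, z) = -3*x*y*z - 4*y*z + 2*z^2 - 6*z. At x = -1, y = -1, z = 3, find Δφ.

∂²φ/∂x² = 0
∂²φ/∂y² = 0
∂²φ/∂z² = 4
∇²φ = 4
At (-1, -1, 3): 4.

4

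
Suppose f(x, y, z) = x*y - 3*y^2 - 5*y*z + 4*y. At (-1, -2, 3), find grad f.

∂f/∂x = y
∂f/∂y = x - 6*y - 5*z + 4
∂f/∂z = -5*y
∇f = (y, x - 6*y - 5*z + 4, -5*y)
At (-1, -2, 3): (-2, 0, 10).

(-2, 0, 10)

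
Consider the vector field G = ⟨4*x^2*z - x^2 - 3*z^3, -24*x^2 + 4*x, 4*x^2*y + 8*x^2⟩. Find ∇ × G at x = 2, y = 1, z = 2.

(∇×G)₁ = ∂G₃/∂y − ∂G₂/∂z = 4*x^2
(∇×G)₂ = ∂G₁/∂z − ∂G₃/∂x = 4*x^2 - 8*x*y - 16*x - 9*z^2
(∇×G)₃ = ∂G₂/∂x − ∂G₁/∂y = -48*x + 4
∇×G = (4*x^2, 4*x^2 - 8*x*y - 16*x - 9*z^2, -48*x + 4)
At (2, 1, 2): (16, -68, -92).

(16, -68, -92)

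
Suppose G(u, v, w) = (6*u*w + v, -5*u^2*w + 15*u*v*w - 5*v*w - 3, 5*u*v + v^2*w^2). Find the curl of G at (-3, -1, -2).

(∇×G)₁ = ∂G₃/∂v − ∂G₂/∂w = 5*u^2 - 15*u*v + 5*u + 2*v*w^2 + 5*v
(∇×G)₂ = ∂G₁/∂w − ∂G₃/∂u = 6*u - 5*v
(∇×G)₃ = ∂G₂/∂u − ∂G₁/∂v = -10*u*w + 15*v*w - 1
∇×G = (5*u^2 - 15*u*v + 5*u + 2*v*w^2 + 5*v, 6*u - 5*v, -10*u*w + 15*v*w - 1)
At (-3, -1, -2): (-28, -13, -31).

(-28, -13, -31)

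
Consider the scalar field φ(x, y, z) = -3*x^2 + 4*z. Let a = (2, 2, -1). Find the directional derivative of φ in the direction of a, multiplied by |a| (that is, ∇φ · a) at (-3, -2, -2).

32

∂φ/∂x = -6*x
∂φ/∂y = 0
∂φ/∂z = 4
∇φ at (-3, -2, -2) = (18, 0, 4)
∇φ · a = (18)(2) + (0)(2) + (4)(-1) = 32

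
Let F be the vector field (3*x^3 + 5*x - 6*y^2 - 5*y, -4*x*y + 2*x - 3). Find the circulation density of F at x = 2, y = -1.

-1

∂F₂/∂x = -4*y + 2
∂F₁/∂y = -12*y - 5
Scalar curl = 8*y + 7
At (2, -1): -1.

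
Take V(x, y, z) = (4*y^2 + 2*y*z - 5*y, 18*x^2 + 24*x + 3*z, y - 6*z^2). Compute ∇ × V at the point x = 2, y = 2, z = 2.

(-2, 4, 81)

(∇×V)₁ = ∂V₃/∂y − ∂V₂/∂z = -2
(∇×V)₂ = ∂V₁/∂z − ∂V₃/∂x = 2*y
(∇×V)₃ = ∂V₂/∂x − ∂V₁/∂y = 36*x - 8*y - 2*z + 29
∇×V = (-2, 2*y, 36*x - 8*y - 2*z + 29)
At (2, 2, 2): (-2, 4, 81).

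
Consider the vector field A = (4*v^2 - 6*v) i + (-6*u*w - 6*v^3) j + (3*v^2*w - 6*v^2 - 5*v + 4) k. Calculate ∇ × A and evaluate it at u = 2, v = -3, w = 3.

(∇×A)₁ = ∂A₃/∂v − ∂A₂/∂w = 6*u + 6*v*w - 12*v - 5
(∇×A)₂ = ∂A₁/∂w − ∂A₃/∂u = 0
(∇×A)₃ = ∂A₂/∂u − ∂A₁/∂v = -8*v - 6*w + 6
∇×A = (6*u + 6*v*w - 12*v - 5, 0, -8*v - 6*w + 6)
At (2, -3, 3): (-11, 0, 12).

(-11, 0, 12)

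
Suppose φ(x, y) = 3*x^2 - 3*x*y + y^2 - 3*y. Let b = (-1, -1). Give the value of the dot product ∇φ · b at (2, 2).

-1

∂φ/∂x = 6*x - 3*y
∂φ/∂y = -3*x + 2*y - 3
∇φ at (2, 2) = (6, -5)
∇φ · b = (6)(-1) + (-5)(-1) = -1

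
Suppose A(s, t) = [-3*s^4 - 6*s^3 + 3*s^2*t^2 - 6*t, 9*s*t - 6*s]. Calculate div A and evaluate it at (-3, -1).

117

∂A₁/∂s = -12*s^3 - 18*s^2 + 6*s*t^2
∂A₂/∂t = 9*s
∇·A = -12*s^3 - 18*s^2 + 6*s*t^2 + 9*s
At (-3, -1): 117.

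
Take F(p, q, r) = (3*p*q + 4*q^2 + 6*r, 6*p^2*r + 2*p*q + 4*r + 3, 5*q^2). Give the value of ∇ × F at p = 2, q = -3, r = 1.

(-58, 6, 36)

(∇×F)₁ = ∂F₃/∂q − ∂F₂/∂r = -6*p^2 + 10*q - 4
(∇×F)₂ = ∂F₁/∂r − ∂F₃/∂p = 6
(∇×F)₃ = ∂F₂/∂p − ∂F₁/∂q = 12*p*r - 3*p - 6*q
∇×F = (-6*p^2 + 10*q - 4, 6, 12*p*r - 3*p - 6*q)
At (2, -3, 1): (-58, 6, 36).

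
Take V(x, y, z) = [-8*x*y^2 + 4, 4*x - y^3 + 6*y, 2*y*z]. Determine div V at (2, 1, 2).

∂V₁/∂x = -8*y^2
∂V₂/∂y = -3*y^2 + 6
∂V₃/∂z = 2*y
∇·V = -11*y^2 + 2*y + 6
At (2, 1, 2): -3.

-3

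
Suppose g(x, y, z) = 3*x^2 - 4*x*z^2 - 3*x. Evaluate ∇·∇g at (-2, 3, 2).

22

∂²g/∂x² = 6
∂²g/∂y² = 0
∂²g/∂z² = -8*x
∇²g = -8*x + 6
At (-2, 3, 2): 22.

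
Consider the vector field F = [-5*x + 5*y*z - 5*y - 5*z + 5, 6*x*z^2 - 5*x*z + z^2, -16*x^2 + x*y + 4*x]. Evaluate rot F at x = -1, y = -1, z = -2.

(∇×F)₁ = ∂F₃/∂y − ∂F₂/∂z = -12*x*z + 6*x - 2*z
(∇×F)₂ = ∂F₁/∂z − ∂F₃/∂x = 32*x + 4*y - 9
(∇×F)₃ = ∂F₂/∂x − ∂F₁/∂y = 6*z^2 - 10*z + 5
∇×F = (-12*x*z + 6*x - 2*z, 32*x + 4*y - 9, 6*z^2 - 10*z + 5)
At (-1, -1, -2): (-26, -45, 49).

(-26, -45, 49)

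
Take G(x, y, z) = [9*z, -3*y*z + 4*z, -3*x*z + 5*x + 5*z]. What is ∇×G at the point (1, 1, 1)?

(-1, 7, 0)

(∇×G)₁ = ∂G₃/∂y − ∂G₂/∂z = 3*y - 4
(∇×G)₂ = ∂G₁/∂z − ∂G₃/∂x = 3*z + 4
(∇×G)₃ = ∂G₂/∂x − ∂G₁/∂y = 0
∇×G = (3*y - 4, 3*z + 4, 0)
At (1, 1, 1): (-1, 7, 0).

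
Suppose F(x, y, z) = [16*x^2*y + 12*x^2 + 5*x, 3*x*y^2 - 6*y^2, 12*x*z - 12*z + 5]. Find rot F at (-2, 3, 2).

(∇×F)₁ = ∂F₃/∂y − ∂F₂/∂z = 0
(∇×F)₂ = ∂F₁/∂z − ∂F₃/∂x = -12*z
(∇×F)₃ = ∂F₂/∂x − ∂F₁/∂y = -16*x^2 + 3*y^2
∇×F = (0, -12*z, -16*x^2 + 3*y^2)
At (-2, 3, 2): (0, -24, -37).

(0, -24, -37)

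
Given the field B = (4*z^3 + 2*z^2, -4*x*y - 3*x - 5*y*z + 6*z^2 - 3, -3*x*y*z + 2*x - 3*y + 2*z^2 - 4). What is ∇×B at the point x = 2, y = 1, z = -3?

(56, 85, -7)

(∇×B)₁ = ∂B₃/∂y − ∂B₂/∂z = -3*x*z + 5*y - 12*z - 3
(∇×B)₂ = ∂B₁/∂z − ∂B₃/∂x = 3*y*z + 12*z^2 + 4*z - 2
(∇×B)₃ = ∂B₂/∂x − ∂B₁/∂y = -4*y - 3
∇×B = (-3*x*z + 5*y - 12*z - 3, 3*y*z + 12*z^2 + 4*z - 2, -4*y - 3)
At (2, 1, -3): (56, 85, -7).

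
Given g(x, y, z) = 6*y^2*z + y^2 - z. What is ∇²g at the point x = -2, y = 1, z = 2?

∂²g/∂x² = 0
∂²g/∂y² = 2*(6*z + 1)
∂²g/∂z² = 0
∇²g = 12*z + 2
At (-2, 1, 2): 26.

26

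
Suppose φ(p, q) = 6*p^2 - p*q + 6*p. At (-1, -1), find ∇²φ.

∂²φ/∂p² = 12
∂²φ/∂q² = 0
∇²φ = 12
At (-1, -1): 12.

12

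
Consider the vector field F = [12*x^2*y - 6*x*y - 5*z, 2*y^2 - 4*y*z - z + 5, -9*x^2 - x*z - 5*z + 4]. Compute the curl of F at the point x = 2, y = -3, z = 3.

(-11, 34, -36)

(∇×F)₁ = ∂F₃/∂y − ∂F₂/∂z = 4*y + 1
(∇×F)₂ = ∂F₁/∂z − ∂F₃/∂x = 18*x + z - 5
(∇×F)₃ = ∂F₂/∂x − ∂F₁/∂y = -12*x^2 + 6*x
∇×F = (4*y + 1, 18*x + z - 5, -12*x^2 + 6*x)
At (2, -3, 3): (-11, 34, -36).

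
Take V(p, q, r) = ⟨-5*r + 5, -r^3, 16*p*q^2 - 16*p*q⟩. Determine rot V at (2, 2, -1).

(∇×V)₁ = ∂V₃/∂q − ∂V₂/∂r = 32*p*q - 16*p + 3*r^2
(∇×V)₂ = ∂V₁/∂r − ∂V₃/∂p = -16*q^2 + 16*q - 5
(∇×V)₃ = ∂V₂/∂p − ∂V₁/∂q = 0
∇×V = (32*p*q - 16*p + 3*r^2, -16*q^2 + 16*q - 5, 0)
At (2, 2, -1): (99, -37, 0).

(99, -37, 0)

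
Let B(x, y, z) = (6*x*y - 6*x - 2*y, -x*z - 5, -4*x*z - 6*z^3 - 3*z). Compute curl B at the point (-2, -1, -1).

(-2, -4, 15)

(∇×B)₁ = ∂B₃/∂y − ∂B₂/∂z = x
(∇×B)₂ = ∂B₁/∂z − ∂B₃/∂x = 4*z
(∇×B)₃ = ∂B₂/∂x − ∂B₁/∂y = -6*x - z + 2
∇×B = (x, 4*z, -6*x - z + 2)
At (-2, -1, -1): (-2, -4, 15).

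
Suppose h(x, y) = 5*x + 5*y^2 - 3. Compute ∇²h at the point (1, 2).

∂²h/∂x² = 0
∂²h/∂y² = 10
∇²h = 10
At (1, 2): 10.

10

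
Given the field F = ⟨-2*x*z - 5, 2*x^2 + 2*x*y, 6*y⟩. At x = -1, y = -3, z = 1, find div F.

-4

∂F₁/∂x = -2*z
∂F₂/∂y = 2*x
∂F₃/∂z = 0
∇·F = 2*x - 2*z
At (-1, -3, 1): -4.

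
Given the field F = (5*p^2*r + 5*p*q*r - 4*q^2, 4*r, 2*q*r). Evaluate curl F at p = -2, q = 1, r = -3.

(∇×F)₁ = ∂F₃/∂q − ∂F₂/∂r = 2*r - 4
(∇×F)₂ = ∂F₁/∂r − ∂F₃/∂p = 5*p^2 + 5*p*q
(∇×F)₃ = ∂F₂/∂p − ∂F₁/∂q = -5*p*r + 8*q
∇×F = (2*r - 4, 5*p^2 + 5*p*q, -5*p*r + 8*q)
At (-2, 1, -3): (-10, 10, -22).

(-10, 10, -22)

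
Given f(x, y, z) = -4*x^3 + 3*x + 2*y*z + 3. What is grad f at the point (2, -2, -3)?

∂f/∂x = -12*x^2 + 3
∂f/∂y = 2*z
∂f/∂z = 2*y
∇f = (-12*x^2 + 3, 2*z, 2*y)
At (2, -2, -3): (-45, -6, -4).

(-45, -6, -4)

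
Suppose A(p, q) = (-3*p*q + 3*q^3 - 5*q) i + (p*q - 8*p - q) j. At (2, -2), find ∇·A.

7

∂A₁/∂p = -3*q
∂A₂/∂q = p - 1
∇·A = p - 3*q - 1
At (2, -2): 7.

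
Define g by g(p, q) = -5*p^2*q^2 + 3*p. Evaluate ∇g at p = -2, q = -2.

∂g/∂p = -10*p*q^2 + 3
∂g/∂q = -10*p^2*q
∇g = (-10*p*q^2 + 3, -10*p^2*q)
At (-2, -2): (83, 80).

(83, 80)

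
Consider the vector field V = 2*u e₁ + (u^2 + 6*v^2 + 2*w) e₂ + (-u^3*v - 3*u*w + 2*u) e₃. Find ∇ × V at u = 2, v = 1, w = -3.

(∇×V)₁ = ∂V₃/∂v − ∂V₂/∂w = -u^3 - 2
(∇×V)₂ = ∂V₁/∂w − ∂V₃/∂u = 3*u^2*v + 3*w - 2
(∇×V)₃ = ∂V₂/∂u − ∂V₁/∂v = 2*u
∇×V = (-u^3 - 2, 3*u^2*v + 3*w - 2, 2*u)
At (2, 1, -3): (-10, 1, 4).

(-10, 1, 4)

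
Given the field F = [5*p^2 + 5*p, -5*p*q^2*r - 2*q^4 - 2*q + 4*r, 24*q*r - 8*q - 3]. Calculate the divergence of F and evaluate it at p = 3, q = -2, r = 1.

109

∂F₁/∂p = 10*p + 5
∂F₂/∂q = -10*p*q*r - 8*q^3 - 2
∂F₃/∂r = 24*q
∇·F = -10*p*q*r + 10*p - 8*q^3 + 24*q + 3
At (3, -2, 1): 109.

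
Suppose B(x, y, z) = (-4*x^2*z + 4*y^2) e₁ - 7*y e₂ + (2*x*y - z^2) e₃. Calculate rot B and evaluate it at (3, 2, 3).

(∇×B)₁ = ∂B₃/∂y − ∂B₂/∂z = 2*x
(∇×B)₂ = ∂B₁/∂z − ∂B₃/∂x = -4*x^2 - 2*y
(∇×B)₃ = ∂B₂/∂x − ∂B₁/∂y = -8*y
∇×B = (2*x, -4*x^2 - 2*y, -8*y)
At (3, 2, 3): (6, -40, -16).

(6, -40, -16)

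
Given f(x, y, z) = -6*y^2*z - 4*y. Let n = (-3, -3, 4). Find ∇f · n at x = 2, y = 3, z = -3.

-528

∂f/∂x = 0
∂f/∂y = -12*y*z - 4
∂f/∂z = -6*y^2
∇f at (2, 3, -3) = (0, 104, -54)
∇f · n = (0)(-3) + (104)(-3) + (-54)(4) = -528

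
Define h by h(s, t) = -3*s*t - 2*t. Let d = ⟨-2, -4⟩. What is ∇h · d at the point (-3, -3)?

∂h/∂s = -3*t
∂h/∂t = -3*s - 2
∇h at (-3, -3) = (9, 7)
∇h · d = (9)(-2) + (7)(-4) = -46

-46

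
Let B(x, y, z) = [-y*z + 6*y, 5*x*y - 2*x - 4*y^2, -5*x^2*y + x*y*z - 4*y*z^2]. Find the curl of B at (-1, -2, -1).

(-8, 20, -19)

(∇×B)₁ = ∂B₃/∂y − ∂B₂/∂z = -5*x^2 + x*z - 4*z^2
(∇×B)₂ = ∂B₁/∂z − ∂B₃/∂x = 10*x*y - y*z - y
(∇×B)₃ = ∂B₂/∂x − ∂B₁/∂y = 5*y + z - 8
∇×B = (-5*x^2 + x*z - 4*z^2, 10*x*y - y*z - y, 5*y + z - 8)
At (-1, -2, -1): (-8, 20, -19).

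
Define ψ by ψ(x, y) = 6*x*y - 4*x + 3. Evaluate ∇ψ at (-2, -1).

∂ψ/∂x = 6*y - 4
∂ψ/∂y = 6*x
∇ψ = (6*y - 4, 6*x)
At (-2, -1): (-10, -12).

(-10, -12)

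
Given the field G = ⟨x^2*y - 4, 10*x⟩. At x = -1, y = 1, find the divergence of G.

-2

∂G₁/∂x = 2*x*y
∂G₂/∂y = 0
∇·G = 2*x*y
At (-1, 1): -2.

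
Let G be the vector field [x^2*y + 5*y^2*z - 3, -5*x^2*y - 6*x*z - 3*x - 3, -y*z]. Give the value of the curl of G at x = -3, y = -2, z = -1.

(-17, 20, -86)

(∇×G)₁ = ∂G₃/∂y − ∂G₂/∂z = 6*x - z
(∇×G)₂ = ∂G₁/∂z − ∂G₃/∂x = 5*y^2
(∇×G)₃ = ∂G₂/∂x − ∂G₁/∂y = -x^2 - 10*x*y - 10*y*z - 6*z - 3
∇×G = (6*x - z, 5*y^2, -x^2 - 10*x*y - 10*y*z - 6*z - 3)
At (-3, -2, -1): (-17, 20, -86).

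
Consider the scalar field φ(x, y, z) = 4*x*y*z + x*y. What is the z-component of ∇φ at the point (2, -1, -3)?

-8

(∇φ)_3 = ∂φ/∂z = 4*x*y
At (2, -1, -3): -8.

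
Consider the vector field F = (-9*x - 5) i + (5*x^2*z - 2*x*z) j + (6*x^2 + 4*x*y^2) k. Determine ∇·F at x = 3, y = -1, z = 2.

-9

∂F₁/∂x = -9
∂F₂/∂y = 0
∂F₃/∂z = 0
∇·F = -9
At (3, -1, 2): -9.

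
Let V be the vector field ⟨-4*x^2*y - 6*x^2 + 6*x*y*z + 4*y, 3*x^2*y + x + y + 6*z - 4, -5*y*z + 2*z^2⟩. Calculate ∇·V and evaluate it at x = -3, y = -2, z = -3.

50

∂V₁/∂x = -8*x*y - 12*x + 6*y*z
∂V₂/∂y = 3*x^2 + 1
∂V₃/∂z = -5*y + 4*z
∇·V = 3*x^2 - 8*x*y - 12*x + 6*y*z - 5*y + 4*z + 1
At (-3, -2, -3): 50.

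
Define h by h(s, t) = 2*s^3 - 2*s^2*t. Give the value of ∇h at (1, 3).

(-6, -2)

∂h/∂s = 6*s^2 - 4*s*t
∂h/∂t = -2*s^2
∇h = (6*s^2 - 4*s*t, -2*s^2)
At (1, 3): (-6, -2).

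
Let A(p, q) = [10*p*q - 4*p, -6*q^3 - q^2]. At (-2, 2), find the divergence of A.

-60

∂A₁/∂p = 10*q - 4
∂A₂/∂q = -18*q^2 - 2*q
∇·A = -18*q^2 + 8*q - 4
At (-2, 2): -60.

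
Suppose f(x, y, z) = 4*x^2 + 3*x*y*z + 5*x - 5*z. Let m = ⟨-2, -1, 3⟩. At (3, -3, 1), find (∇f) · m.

∂f/∂x = 8*x + 3*y*z + 5
∂f/∂y = 3*x*z
∂f/∂z = 3*x*y - 5
∇f at (3, -3, 1) = (20, 9, -32)
∇f · m = (20)(-2) + (9)(-1) + (-32)(3) = -145

-145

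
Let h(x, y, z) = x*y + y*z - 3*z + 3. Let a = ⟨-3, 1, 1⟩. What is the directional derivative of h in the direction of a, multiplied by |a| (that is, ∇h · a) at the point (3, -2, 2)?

6

∂h/∂x = y
∂h/∂y = x + z
∂h/∂z = y - 3
∇h at (3, -2, 2) = (-2, 5, -5)
∇h · a = (-2)(-3) + (5)(1) + (-5)(1) = 6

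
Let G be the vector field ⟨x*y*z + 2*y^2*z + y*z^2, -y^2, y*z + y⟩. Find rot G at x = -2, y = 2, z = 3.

(4, 16, -27)

(∇×G)₁ = ∂G₃/∂y − ∂G₂/∂z = z + 1
(∇×G)₂ = ∂G₁/∂z − ∂G₃/∂x = x*y + 2*y^2 + 2*y*z
(∇×G)₃ = ∂G₂/∂x − ∂G₁/∂y = -x*z - 4*y*z - z^2
∇×G = (z + 1, x*y + 2*y^2 + 2*y*z, -x*z - 4*y*z - z^2)
At (-2, 2, 3): (4, 16, -27).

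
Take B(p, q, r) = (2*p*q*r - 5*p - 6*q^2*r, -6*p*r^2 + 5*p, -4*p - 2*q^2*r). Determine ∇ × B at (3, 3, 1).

(24, -32, 29)

(∇×B)₁ = ∂B₃/∂q − ∂B₂/∂r = 12*p*r - 4*q*r
(∇×B)₂ = ∂B₁/∂r − ∂B₃/∂p = 2*p*q - 6*q^2 + 4
(∇×B)₃ = ∂B₂/∂p − ∂B₁/∂q = -2*p*r + 12*q*r - 6*r^2 + 5
∇×B = (12*p*r - 4*q*r, 2*p*q - 6*q^2 + 4, -2*p*r + 12*q*r - 6*r^2 + 5)
At (3, 3, 1): (24, -32, 29).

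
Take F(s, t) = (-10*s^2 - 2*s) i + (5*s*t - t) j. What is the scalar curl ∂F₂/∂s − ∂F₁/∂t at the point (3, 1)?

5

∂F₂/∂s = 5*t
∂F₁/∂t = 0
Scalar curl = 5*t
At (3, 1): 5.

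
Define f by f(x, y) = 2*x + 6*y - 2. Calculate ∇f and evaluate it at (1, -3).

∂f/∂x = 2
∂f/∂y = 6
∇f = (2, 6)
At (1, -3): (2, 6).

(2, 6)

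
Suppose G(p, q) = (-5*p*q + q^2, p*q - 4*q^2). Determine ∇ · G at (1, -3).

∂G₁/∂p = -5*q
∂G₂/∂q = p - 8*q
∇·G = p - 13*q
At (1, -3): 40.

40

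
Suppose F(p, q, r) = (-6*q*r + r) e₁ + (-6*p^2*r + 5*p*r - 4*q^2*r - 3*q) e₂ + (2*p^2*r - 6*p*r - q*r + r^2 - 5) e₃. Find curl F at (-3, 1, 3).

(∇×F)₁ = ∂F₃/∂q − ∂F₂/∂r = 6*p^2 - 5*p + 4*q^2 - r
(∇×F)₂ = ∂F₁/∂r − ∂F₃/∂p = -4*p*r - 6*q + 6*r + 1
(∇×F)₃ = ∂F₂/∂p − ∂F₁/∂q = -12*p*r + 11*r
∇×F = (6*p^2 - 5*p + 4*q^2 - r, -4*p*r - 6*q + 6*r + 1, -12*p*r + 11*r)
At (-3, 1, 3): (70, 49, 141).

(70, 49, 141)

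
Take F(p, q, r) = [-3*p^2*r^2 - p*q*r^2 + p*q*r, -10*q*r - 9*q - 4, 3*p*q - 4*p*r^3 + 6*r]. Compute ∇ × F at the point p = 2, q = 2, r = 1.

(26, -30, 0)

(∇×F)₁ = ∂F₃/∂q − ∂F₂/∂r = 3*p + 10*q
(∇×F)₂ = ∂F₁/∂r − ∂F₃/∂p = -6*p^2*r - 2*p*q*r + p*q - 3*q + 4*r^3
(∇×F)₃ = ∂F₂/∂p − ∂F₁/∂q = p*r^2 - p*r
∇×F = (3*p + 10*q, -6*p^2*r - 2*p*q*r + p*q - 3*q + 4*r^3, p*r^2 - p*r)
At (2, 2, 1): (26, -30, 0).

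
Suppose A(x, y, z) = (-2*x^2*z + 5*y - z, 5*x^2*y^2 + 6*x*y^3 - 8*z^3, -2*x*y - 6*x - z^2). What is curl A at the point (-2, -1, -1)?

(28, -5, -31)

(∇×A)₁ = ∂A₃/∂y − ∂A₂/∂z = -2*x + 24*z^2
(∇×A)₂ = ∂A₁/∂z − ∂A₃/∂x = -2*x^2 + 2*y + 5
(∇×A)₃ = ∂A₂/∂x − ∂A₁/∂y = 10*x*y^2 + 6*y^3 - 5
∇×A = (-2*x + 24*z^2, -2*x^2 + 2*y + 5, 10*x*y^2 + 6*y^3 - 5)
At (-2, -1, -1): (28, -5, -31).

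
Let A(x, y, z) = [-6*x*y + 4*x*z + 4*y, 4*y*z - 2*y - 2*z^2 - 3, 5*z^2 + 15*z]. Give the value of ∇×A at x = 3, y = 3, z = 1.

(∇×A)₁ = ∂A₃/∂y − ∂A₂/∂z = -4*y + 4*z
(∇×A)₂ = ∂A₁/∂z − ∂A₃/∂x = 4*x
(∇×A)₃ = ∂A₂/∂x − ∂A₁/∂y = 6*x - 4
∇×A = (-4*y + 4*z, 4*x, 6*x - 4)
At (3, 3, 1): (-8, 12, 14).

(-8, 12, 14)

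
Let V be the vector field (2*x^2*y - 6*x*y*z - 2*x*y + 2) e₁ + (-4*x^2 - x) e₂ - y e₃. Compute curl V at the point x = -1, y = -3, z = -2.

(-1, -18, 15)

(∇×V)₁ = ∂V₃/∂y − ∂V₂/∂z = -1
(∇×V)₂ = ∂V₁/∂z − ∂V₃/∂x = -6*x*y
(∇×V)₃ = ∂V₂/∂x − ∂V₁/∂y = -2*x^2 + 6*x*z - 6*x - 1
∇×V = (-1, -6*x*y, -2*x^2 + 6*x*z - 6*x - 1)
At (-1, -3, -2): (-1, -18, 15).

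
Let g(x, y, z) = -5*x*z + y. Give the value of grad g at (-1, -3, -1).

(5, 1, 5)

∂g/∂x = -5*z
∂g/∂y = 1
∂g/∂z = -5*x
∇g = (-5*z, 1, -5*x)
At (-1, -3, -1): (5, 1, 5).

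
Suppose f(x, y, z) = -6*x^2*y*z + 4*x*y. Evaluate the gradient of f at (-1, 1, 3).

∂f/∂x = -12*x*y*z + 4*y
∂f/∂y = -6*x^2*z + 4*x
∂f/∂z = -6*x^2*y
∇f = (-12*x*y*z + 4*y, -6*x^2*z + 4*x, -6*x^2*y)
At (-1, 1, 3): (40, -22, -6).

(40, -22, -6)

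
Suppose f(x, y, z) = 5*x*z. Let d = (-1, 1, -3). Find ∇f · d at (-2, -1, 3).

∂f/∂x = 5*z
∂f/∂y = 0
∂f/∂z = 5*x
∇f at (-2, -1, 3) = (15, 0, -10)
∇f · d = (15)(-1) + (0)(1) + (-10)(-3) = 15

15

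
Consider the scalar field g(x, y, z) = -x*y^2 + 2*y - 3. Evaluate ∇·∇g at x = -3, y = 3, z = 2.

∂²g/∂x² = 0
∂²g/∂y² = -2*x
∂²g/∂z² = 0
∇²g = -2*x
At (-3, 3, 2): 6.

6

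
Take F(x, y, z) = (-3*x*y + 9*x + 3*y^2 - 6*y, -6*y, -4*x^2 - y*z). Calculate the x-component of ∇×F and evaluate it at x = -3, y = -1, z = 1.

(∇×F)_1 = ∂F₃/∂y − ∂F₂/∂z
= -z − (0)
= -z
At (-3, -1, 1): -1.

-1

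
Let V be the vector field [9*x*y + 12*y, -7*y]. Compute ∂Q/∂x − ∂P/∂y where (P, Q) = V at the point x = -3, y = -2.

15

∂V₂/∂x = 0
∂V₁/∂y = 9*x + 12
Scalar curl = -9*x - 12
At (-3, -2): 15.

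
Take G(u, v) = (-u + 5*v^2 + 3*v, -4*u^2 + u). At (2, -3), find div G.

∂G₁/∂u = -1
∂G₂/∂v = 0
∇·G = -1
At (2, -3): -1.

-1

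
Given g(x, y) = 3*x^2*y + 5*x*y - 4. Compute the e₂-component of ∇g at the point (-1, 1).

(∇g)_2 = ∂g/∂y = 3*x^2 + 5*x
At (-1, 1): -2.

-2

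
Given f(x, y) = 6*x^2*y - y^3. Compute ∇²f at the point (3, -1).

-6

∂²f/∂x² = 12*y
∂²f/∂y² = -6*y
∇²f = 6*y
At (3, -1): -6.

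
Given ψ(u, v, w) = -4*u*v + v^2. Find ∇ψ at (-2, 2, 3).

∂ψ/∂u = -4*v
∂ψ/∂v = -4*u + 2*v
∂ψ/∂w = 0
∇ψ = (-4*v, -4*u + 2*v, 0)
At (-2, 2, 3): (-8, 12, 0).

(-8, 12, 0)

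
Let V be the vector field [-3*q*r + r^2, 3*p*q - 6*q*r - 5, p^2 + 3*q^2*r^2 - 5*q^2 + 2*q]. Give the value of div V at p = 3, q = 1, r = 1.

∂V₁/∂p = 0
∂V₂/∂q = 3*p - 6*r
∂V₃/∂r = 6*q^2*r
∇·V = 3*p + 6*q^2*r - 6*r
At (3, 1, 1): 9.

9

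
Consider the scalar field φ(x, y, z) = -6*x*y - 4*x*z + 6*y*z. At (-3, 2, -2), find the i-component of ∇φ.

-4

(∇φ)_1 = ∂φ/∂x = -6*y - 4*z
At (-3, 2, -2): -4.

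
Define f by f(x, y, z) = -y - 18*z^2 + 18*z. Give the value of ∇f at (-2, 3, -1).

∂f/∂x = 0
∂f/∂y = -1
∂f/∂z = -36*z + 18
∇f = (0, -1, -36*z + 18)
At (-2, 3, -1): (0, -1, 54).

(0, -1, 54)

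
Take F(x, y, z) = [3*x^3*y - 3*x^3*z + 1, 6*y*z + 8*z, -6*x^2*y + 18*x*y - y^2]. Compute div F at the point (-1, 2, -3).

∂F₁/∂x = 9*x^2*y - 9*x^2*z
∂F₂/∂y = 6*z
∂F₃/∂z = 0
∇·F = 9*x^2*y - 9*x^2*z + 6*z
At (-1, 2, -3): 27.

27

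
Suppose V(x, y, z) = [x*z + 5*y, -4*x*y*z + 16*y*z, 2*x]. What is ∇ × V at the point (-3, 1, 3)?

(-28, -5, -17)

(∇×V)₁ = ∂V₃/∂y − ∂V₂/∂z = 4*x*y - 16*y
(∇×V)₂ = ∂V₁/∂z − ∂V₃/∂x = x - 2
(∇×V)₃ = ∂V₂/∂x − ∂V₁/∂y = -4*y*z - 5
∇×V = (4*x*y - 16*y, x - 2, -4*y*z - 5)
At (-3, 1, 3): (-28, -5, -17).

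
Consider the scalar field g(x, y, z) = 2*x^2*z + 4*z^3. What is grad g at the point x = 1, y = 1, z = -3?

(-12, 0, 110)

∂g/∂x = 4*x*z
∂g/∂y = 0
∂g/∂z = 2*x^2 + 12*z^2
∇g = (4*x*z, 0, 2*x^2 + 12*z^2)
At (1, 1, -3): (-12, 0, 110).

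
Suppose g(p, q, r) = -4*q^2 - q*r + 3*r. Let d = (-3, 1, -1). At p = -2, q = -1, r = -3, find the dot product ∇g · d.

∂g/∂p = 0
∂g/∂q = -8*q - r
∂g/∂r = -q + 3
∇g at (-2, -1, -3) = (0, 11, 4)
∇g · d = (0)(-3) + (11)(1) + (4)(-1) = 7

7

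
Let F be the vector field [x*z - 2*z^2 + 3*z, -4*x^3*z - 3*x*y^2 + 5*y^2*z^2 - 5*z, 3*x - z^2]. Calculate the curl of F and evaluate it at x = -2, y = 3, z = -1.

(63, 2, 21)

(∇×F)₁ = ∂F₃/∂y − ∂F₂/∂z = 4*x^3 - 10*y^2*z + 5
(∇×F)₂ = ∂F₁/∂z − ∂F₃/∂x = x - 4*z
(∇×F)₃ = ∂F₂/∂x − ∂F₁/∂y = -12*x^2*z - 3*y^2
∇×F = (4*x^3 - 10*y^2*z + 5, x - 4*z, -12*x^2*z - 3*y^2)
At (-2, 3, -1): (63, 2, 21).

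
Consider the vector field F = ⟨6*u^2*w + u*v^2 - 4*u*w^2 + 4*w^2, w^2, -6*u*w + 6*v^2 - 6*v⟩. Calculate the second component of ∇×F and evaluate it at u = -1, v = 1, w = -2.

(∇×F)_2 = ∂F₁/∂w − ∂F₃/∂u
= 6*u^2 - 8*u*w + 8*w − (-6*w)
= 6*u^2 - 8*u*w + 14*w
At (-1, 1, -2): -38.

-38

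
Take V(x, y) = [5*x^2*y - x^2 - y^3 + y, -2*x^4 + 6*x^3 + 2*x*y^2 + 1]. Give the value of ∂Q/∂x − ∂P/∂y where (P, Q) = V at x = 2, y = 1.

-8

∂V₂/∂x = -8*x^3 + 18*x^2 + 2*y^2
∂V₁/∂y = 5*x^2 - 3*y^2 + 1
Scalar curl = -8*x^3 + 13*x^2 + 5*y^2 - 1
At (2, 1): -8.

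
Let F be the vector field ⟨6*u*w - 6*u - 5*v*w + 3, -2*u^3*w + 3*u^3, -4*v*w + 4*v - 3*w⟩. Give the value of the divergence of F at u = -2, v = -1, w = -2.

-17

∂F₁/∂u = 6*w - 6
∂F₂/∂v = 0
∂F₃/∂w = -4*v - 3
∇·F = -4*v + 6*w - 9
At (-2, -1, -2): -17.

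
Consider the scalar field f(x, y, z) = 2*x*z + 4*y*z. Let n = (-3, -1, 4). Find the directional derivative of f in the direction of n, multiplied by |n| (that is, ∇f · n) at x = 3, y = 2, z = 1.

46

∂f/∂x = 2*z
∂f/∂y = 4*z
∂f/∂z = 2*x + 4*y
∇f at (3, 2, 1) = (2, 4, 14)
∇f · n = (2)(-3) + (4)(-1) + (14)(4) = 46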